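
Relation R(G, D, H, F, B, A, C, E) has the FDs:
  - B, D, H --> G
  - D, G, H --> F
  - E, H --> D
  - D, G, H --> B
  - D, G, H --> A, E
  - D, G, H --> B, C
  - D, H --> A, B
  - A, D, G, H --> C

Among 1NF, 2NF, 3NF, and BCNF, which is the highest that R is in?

BCNF

Candidate keys: {D, H}, {E, H}. Prime attributes: {D, E, H}.
The left-hand side of every FD is a superkey, so BCNF is satisfied.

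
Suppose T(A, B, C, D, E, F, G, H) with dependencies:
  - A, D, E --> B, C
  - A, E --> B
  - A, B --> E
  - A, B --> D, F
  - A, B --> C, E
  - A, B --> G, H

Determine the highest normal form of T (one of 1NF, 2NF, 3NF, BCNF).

BCNF

Candidate keys: {A, B}, {A, E}. Prime attributes: {A, B, E}.
Each dependency's left side is a superkey — BCNF holds.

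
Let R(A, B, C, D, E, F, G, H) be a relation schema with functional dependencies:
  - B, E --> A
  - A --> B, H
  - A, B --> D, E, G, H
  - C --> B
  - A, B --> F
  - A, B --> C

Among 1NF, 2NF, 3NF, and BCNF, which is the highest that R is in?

Candidate keys: {A}, {B, E}, {C, E}. Prime attributes: {A, B, C, E}.
C --> B: {C}⁺ = {B, C}, which is not all of the attributes, so the left side is not a superkey — BCNF is violated.
Since {B} ⊆ prime attributes and every other non-superkey FD also has a prime right side, the schema is in 3NF.

3NF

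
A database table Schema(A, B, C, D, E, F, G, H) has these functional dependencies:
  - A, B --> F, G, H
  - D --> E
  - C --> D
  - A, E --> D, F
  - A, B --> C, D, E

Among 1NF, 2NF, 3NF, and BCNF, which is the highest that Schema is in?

Candidate key: {A, B}. Prime attributes: {A, B}.
D --> E: {D}⁺ = {D, E}, which is not all of the attributes, so the left side is not a superkey — BCNF is violated.
D --> E has non-prime {E} on the right and a non-superkey on the left, so 3NF fails.
Checking every proper subset of each key, none determines a non-prime attribute — 2NF is satisfied.

2NF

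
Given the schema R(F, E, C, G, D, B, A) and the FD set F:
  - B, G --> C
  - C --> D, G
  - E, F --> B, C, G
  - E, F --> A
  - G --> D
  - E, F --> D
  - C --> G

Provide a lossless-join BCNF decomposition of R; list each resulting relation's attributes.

{A, B, E, F, G}; {B, C}; {C, G}; {D, G}

Candidate key of the original relation: {E, F}.
In {A, B, C, D, E, F, G}, {B, G} is not a superkey ({B, G}⁺ restricted to this set is {B, C, D, G}), so split on B, G --> C, D into {B, C, D, G} and {A, B, E, F, G}.
In {B, C, D, G}, {C} is not a superkey ({C}⁺ restricted to this set is {C, D, G}), so split on C --> D, G into {C, D, G} and {B, C}.
In {C, D, G}, {G} is not a superkey ({G}⁺ restricted to this set is {D, G}), so split on G --> D into {D, G} and {C, G}.
{D, G}: every determinant is a superkey — BCNF.
{C, G}: every determinant is a superkey — BCNF.
{B, C}: every determinant is a superkey — BCNF.
{A, B, E, F, G}: every determinant is a superkey — BCNF.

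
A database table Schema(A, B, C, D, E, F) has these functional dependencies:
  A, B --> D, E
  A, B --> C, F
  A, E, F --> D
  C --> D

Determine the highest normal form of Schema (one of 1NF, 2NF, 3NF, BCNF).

Candidate key: {A, B}. Prime attributes: {A, B}.
A, E, F --> D breaks BCNF: {A, E, F}⁺ = {A, D, E, F}, so {A, E, F} is not a superkey.
A, E, F --> D has non-prime {D} on the right and a non-superkey on the left, so 3NF fails.
No non-prime attribute depends on a proper subset of any candidate key, so 2NF holds.

2NF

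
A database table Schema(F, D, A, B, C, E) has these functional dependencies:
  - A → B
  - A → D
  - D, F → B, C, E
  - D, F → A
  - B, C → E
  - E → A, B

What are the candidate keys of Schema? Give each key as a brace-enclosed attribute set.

{F} never appears on the right of any FD, so every key must include it.
{A, F}⁺ = {A, B, C, D, E, F}, which is every attribute, so {A, F} is a candidate key.
{D, F}⁺ = {A, B, C, D, E, F}, which is every attribute, so {D, F} is a candidate key.
{E, F}⁺ = {A, B, C, D, E, F}, which is every attribute, so {E, F} is a candidate key.
{B, C, F}⁺ = {A, B, C, D, E, F}, which is every attribute, so {B, C, F} is a candidate key.
These are minimal and exhaustive — every other superkey contains one of them.

{A, F}, {B, C, F}, {D, F}, {E, F}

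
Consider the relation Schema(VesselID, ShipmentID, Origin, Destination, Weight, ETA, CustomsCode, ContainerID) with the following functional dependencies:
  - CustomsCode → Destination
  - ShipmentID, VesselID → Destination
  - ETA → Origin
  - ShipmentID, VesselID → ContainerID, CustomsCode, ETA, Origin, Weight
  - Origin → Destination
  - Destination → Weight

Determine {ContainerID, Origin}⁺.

Start with {ContainerID, Origin}.
Origin → Destination applies; add {Destination} → now {ContainerID, Destination, Origin}.
Destination → Weight applies; add {Weight} → now {ContainerID, Destination, Origin, Weight}.
No further FD applies.

{ContainerID, Destination, Origin, Weight}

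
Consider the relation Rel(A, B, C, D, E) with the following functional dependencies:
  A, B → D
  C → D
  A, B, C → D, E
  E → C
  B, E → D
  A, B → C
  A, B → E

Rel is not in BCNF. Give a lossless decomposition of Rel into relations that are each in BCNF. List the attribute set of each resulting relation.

{A, B, E}; {C, D}; {C, E}

Candidate key of the original relation: {A, B}.
{A, B, C, D, E}: {C} determines {C, D} here but is not a superkey — split on C → D, giving {C, D} and {A, B, C, E}.
{C, D} has no BCNF violation.
{A, B, C, E}: {E} determines {C, E} here but is not a superkey — split on E → C, giving {C, E} and {A, B, E}.
{C, E} has no BCNF violation.
{A, B, E} has no BCNF violation.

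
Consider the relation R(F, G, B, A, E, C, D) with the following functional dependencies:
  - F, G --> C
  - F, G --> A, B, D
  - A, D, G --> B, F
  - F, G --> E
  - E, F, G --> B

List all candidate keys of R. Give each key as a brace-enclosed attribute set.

{G} never appears on the right of any FD, so every key must include it.
Closure of {F, G} is {A, B, C, D, E, F, G}, the whole schema; {F, G} is a candidate key.
Closure of {A, D, G} is {A, B, C, D, E, F, G}, the whole schema; {A, D, G} is a candidate key.
No proper subset of any of these is a key, and no other minimal superkey exists.

{A, D, G}, {F, G}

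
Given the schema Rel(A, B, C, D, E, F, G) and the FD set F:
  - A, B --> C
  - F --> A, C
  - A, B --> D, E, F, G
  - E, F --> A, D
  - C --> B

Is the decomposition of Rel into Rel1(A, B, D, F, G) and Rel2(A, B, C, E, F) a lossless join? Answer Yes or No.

The shared attributes are {A, B, F} and {A, B, F}⁺ = {A, B, C, D, E, F, G}.
This includes all of Rel1, so the common attributes are a superkey of Rel1 — the join is lossless.

Yes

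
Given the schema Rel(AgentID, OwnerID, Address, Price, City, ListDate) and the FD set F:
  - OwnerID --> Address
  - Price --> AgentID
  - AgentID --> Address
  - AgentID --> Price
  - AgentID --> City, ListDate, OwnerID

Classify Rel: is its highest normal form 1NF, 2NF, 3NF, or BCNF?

2NF

Candidate keys: {AgentID}, {Price}. Prime attributes: {AgentID, Price}.
OwnerID --> Address: {OwnerID}⁺ = {Address, OwnerID}, which is not all of the attributes, so the left side is not a superkey — BCNF is violated.
Because {Address} is non-prime and the left side of OwnerID --> Address is not a superkey, the relation is not in 3NF.
All keys have size 1, which rules out partial dependencies — 2NF is satisfied.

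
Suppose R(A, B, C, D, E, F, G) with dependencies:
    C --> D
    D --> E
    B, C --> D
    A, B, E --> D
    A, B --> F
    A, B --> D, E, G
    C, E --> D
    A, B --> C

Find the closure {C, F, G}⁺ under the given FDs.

Start with {C, F, G}.
C --> D applies; add {D} → now {C, D, F, G}.
D --> E applies; add {E} → now {C, D, E, F, G}.
No further FD applies.

{C, D, E, F, G}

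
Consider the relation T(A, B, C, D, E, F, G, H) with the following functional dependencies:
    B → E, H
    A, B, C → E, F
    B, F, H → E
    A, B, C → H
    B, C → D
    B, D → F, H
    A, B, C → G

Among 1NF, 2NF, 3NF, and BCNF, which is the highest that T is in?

1NF

Candidate key: {A, B, C}. Prime attributes: {A, B, C}.
For B → E, H we have {B}⁺ = {B, E, H}; {B} is not a superkey, so BCNF fails.
Because {E, H} are non-prime and the left side of B → E, H is not a superkey, the relation is not in 3NF.
Since {B} ⊂ {A, B, C} and {B}⁺ ⊇ {E, H} with {E, H} non-prime, there is a partial dependency; 2NF fails.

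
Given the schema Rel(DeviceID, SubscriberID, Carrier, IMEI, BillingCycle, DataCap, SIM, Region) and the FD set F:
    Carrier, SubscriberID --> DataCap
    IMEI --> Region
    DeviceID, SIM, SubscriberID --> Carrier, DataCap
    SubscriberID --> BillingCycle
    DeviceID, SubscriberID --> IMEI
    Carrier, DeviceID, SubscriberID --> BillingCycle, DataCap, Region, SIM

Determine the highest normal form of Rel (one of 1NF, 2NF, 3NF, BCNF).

Candidate keys: {Carrier, DeviceID, SubscriberID}, {DeviceID, SIM, SubscriberID}. Prime attributes: {Carrier, DeviceID, SIM, SubscriberID}.
For Carrier, SubscriberID --> DataCap we have {Carrier, SubscriberID}⁺ = {BillingCycle, Carrier, DataCap, SubscriberID}; {Carrier, SubscriberID} is not a superkey, so BCNF fails.
Because {DataCap} is non-prime and the left side of Carrier, SubscriberID --> DataCap is not a superkey, the relation is not in 3NF.
The proper key subset {SubscriberID} of {Carrier, DeviceID, SubscriberID} determines non-prime {BillingCycle}, so the relation is not even in 2NF.

1NF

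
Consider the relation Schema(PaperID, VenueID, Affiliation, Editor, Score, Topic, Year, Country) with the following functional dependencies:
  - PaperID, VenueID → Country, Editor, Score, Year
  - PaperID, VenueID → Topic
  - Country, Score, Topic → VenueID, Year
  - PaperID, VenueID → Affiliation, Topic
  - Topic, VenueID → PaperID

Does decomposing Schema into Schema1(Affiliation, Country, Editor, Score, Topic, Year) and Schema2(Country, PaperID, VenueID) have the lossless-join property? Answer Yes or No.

Common attributes: {Country}; their closure is {Country}.
Schema1 ⊄ {Country} and Schema2 ⊄ {Country}, so the split is lossy.

No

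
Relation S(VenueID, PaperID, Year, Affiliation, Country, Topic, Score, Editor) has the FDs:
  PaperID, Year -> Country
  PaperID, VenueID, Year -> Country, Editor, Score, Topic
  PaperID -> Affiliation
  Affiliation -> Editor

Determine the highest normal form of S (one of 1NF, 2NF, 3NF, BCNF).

1NF

Candidate key: {PaperID, VenueID, Year}. Prime attributes: {PaperID, VenueID, Year}.
PaperID, Year -> Country breaks BCNF: {PaperID, Year}⁺ = {Affiliation, Country, Editor, PaperID, Year}, so {PaperID, Year} is not a superkey.
Because {Country} is non-prime and the left side of PaperID, Year -> Country is not a superkey, the relation is not in 3NF.
{PaperID} is a proper subset of the key {PaperID, VenueID, Year}, and {PaperID}⁺ contains the non-prime attributes {Affiliation, Editor} — a partial dependency, so 2NF is violated.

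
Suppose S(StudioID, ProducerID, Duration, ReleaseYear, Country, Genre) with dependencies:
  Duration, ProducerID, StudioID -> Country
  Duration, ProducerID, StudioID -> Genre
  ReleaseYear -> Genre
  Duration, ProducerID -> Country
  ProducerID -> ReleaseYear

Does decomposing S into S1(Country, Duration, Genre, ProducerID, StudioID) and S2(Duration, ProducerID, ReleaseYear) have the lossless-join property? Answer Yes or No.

S1 ∩ S2 = {Duration, ProducerID}; its closure under F is {Country, Duration, Genre, ProducerID, ReleaseYear}.
Since S2 ⊆ {Country, Duration, Genre, ProducerID, ReleaseYear}, the intersection is a superkey of S2; the decomposition is lossless.

Yes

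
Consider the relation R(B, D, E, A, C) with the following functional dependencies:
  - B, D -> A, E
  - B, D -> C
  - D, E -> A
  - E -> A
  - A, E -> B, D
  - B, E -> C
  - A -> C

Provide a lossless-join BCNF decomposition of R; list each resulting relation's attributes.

Candidate keys of the original relation: {B, D}, {E}.
Within {A, B, C, D, E}: {A}⁺ ∩ {A, B, C, D, E} = {A, C}, not the whole set, so A -> C violates BCNF; decompose into {A, C} and {A, B, D, E}.
{A, C} is in BCNF.
{A, B, D, E} is in BCNF.

{A, B, D, E}; {A, C}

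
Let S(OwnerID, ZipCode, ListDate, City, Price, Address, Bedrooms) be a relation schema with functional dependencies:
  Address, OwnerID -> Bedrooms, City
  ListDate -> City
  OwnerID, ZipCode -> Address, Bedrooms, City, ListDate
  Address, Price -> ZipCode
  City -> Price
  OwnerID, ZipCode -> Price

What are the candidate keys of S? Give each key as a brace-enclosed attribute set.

{Address, OwnerID}, {OwnerID, ZipCode}

No FD produces {OwnerID}, so it must be in every candidate key.
{Address, OwnerID}⁺ = {Address, Bedrooms, City, ListDate, OwnerID, Price, ZipCode} — all of the relation — so {Address, OwnerID} is a candidate key.
{OwnerID, ZipCode}⁺ = {Address, Bedrooms, City, ListDate, OwnerID, Price, ZipCode} — all of the relation — so {OwnerID, ZipCode} is a candidate key.
These are minimal and exhaustive — every other superkey contains one of them.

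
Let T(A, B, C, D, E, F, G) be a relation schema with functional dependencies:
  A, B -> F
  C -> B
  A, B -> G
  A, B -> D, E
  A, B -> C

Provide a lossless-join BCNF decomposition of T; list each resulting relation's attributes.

{A, C, D, E, F, G}; {B, C}

Candidate keys of the original relation: {A, B}, {A, C}.
{A, B, C, D, E, F, G}: {C} determines {B, C} here but is not a superkey — split on C -> B, giving {B, C} and {A, C, D, E, F, G}.
{B, C} has no BCNF violation.
{A, C, D, E, F, G} has no BCNF violation.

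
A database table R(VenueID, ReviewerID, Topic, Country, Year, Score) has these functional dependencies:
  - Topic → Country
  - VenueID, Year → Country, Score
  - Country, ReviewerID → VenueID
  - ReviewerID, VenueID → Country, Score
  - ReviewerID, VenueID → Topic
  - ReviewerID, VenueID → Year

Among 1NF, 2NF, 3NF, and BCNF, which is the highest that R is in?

2NF

Candidate keys: {Country, ReviewerID}, {ReviewerID, Topic}, {ReviewerID, VenueID}. Prime attributes: {Country, ReviewerID, Topic, VenueID}.
Topic → Country: {Topic}⁺ = {Country, Topic}, which is not all of the attributes, so the left side is not a superkey — BCNF is violated.
VenueID, Year → Country, Score has non-prime {Score} on the right and a non-superkey on the left, so 3NF fails.
No proper subset of a key has a non-prime attribute in its closure, so there is no partial dependency; 2NF holds.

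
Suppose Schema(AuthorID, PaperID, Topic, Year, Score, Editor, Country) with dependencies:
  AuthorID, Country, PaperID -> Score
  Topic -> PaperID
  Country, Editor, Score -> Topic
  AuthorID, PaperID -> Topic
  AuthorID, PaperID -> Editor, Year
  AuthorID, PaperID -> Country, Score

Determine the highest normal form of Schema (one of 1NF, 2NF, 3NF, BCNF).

3NF

Candidate keys: {AuthorID, Country, Editor, Score}, {AuthorID, PaperID}, {AuthorID, Topic}. Prime attributes: {AuthorID, Country, Editor, PaperID, Score, Topic}.
Topic -> PaperID: {Topic}⁺ = {PaperID, Topic}, which is not all of the attributes, so the left side is not a superkey — BCNF is violated.
But every attribute on its right side ({PaperID}) is prime, and the same holds for every other non-superkey FD, so 3NF still holds.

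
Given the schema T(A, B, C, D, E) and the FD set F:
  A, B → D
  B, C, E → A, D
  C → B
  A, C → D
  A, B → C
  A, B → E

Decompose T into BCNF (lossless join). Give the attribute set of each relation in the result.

Candidate keys of the original relation: {A, B}, {A, C}, {C, E}.
{A, B, C, D, E}: {C} determines {B, C} here but is not a superkey — split on C → B, giving {B, C} and {A, C, D, E}.
{B, C} is in BCNF.
{A, C, D, E} is in BCNF.

{A, C, D, E}; {B, C}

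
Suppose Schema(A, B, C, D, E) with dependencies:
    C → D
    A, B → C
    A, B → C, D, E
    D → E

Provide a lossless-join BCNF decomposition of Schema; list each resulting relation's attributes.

Candidate key of the original relation: {A, B}.
In {A, B, C, D, E}, {C} is not a superkey ({C}⁺ restricted to this set is {C, D, E}), so split on C → D, E into {C, D, E} and {A, B, C}.
In {C, D, E}, {D} is not a superkey ({D}⁺ restricted to this set is {D, E}), so split on D → E into {D, E} and {C, D}.
{D, E} is in BCNF.
{C, D} is in BCNF.
{A, B, C} is in BCNF.

{A, B, C}; {C, D}; {D, E}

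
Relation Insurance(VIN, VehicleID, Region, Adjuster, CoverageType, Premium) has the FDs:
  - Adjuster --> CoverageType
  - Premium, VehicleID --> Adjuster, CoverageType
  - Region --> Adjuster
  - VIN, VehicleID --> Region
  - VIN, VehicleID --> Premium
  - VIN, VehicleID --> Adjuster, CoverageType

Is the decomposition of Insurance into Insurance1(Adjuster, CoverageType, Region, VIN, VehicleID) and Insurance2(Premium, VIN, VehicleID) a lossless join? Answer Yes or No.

Yes

Insurance1 ∩ Insurance2 = {VIN, VehicleID}; its closure under F is {Adjuster, CoverageType, Premium, Region, VIN, VehicleID}.
Since Insurance1 ⊆ {Adjuster, CoverageType, Premium, Region, VIN, VehicleID}, the intersection is a superkey of Insurance1; the decomposition is lossless.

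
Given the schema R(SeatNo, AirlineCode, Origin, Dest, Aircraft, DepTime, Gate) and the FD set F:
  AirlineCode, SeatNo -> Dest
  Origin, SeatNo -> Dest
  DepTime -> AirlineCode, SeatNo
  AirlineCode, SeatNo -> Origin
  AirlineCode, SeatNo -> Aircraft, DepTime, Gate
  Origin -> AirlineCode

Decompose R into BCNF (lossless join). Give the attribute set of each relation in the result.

{Aircraft, DepTime, Dest, Gate, Origin, SeatNo}; {AirlineCode, Origin}

Candidate keys of the original relation: {AirlineCode, SeatNo}, {DepTime}, {Origin, SeatNo}.
Within {Aircraft, AirlineCode, DepTime, Dest, Gate, Origin, SeatNo}: {Origin}⁺ ∩ {Aircraft, AirlineCode, DepTime, Dest, Gate, Origin, SeatNo} = {AirlineCode, Origin}, not the whole set, so Origin -> AirlineCode violates BCNF; decompose into {AirlineCode, Origin} and {Aircraft, DepTime, Dest, Gate, Origin, SeatNo}.
{AirlineCode, Origin} is in BCNF.
{Aircraft, DepTime, Dest, Gate, Origin, SeatNo} is in BCNF.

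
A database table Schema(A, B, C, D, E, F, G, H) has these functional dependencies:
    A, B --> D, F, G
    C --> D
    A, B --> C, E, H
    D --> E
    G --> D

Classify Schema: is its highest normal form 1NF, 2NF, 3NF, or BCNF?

Candidate key: {A, B}. Prime attributes: {A, B}.
For C --> D we have {C}⁺ = {C, D, E}; {C} is not a superkey, so BCNF fails.
Because {D} is non-prime and the left side of C --> D is not a superkey, the relation is not in 3NF.
No non-prime attribute depends on a proper subset of any candidate key, so 2NF holds.

2NF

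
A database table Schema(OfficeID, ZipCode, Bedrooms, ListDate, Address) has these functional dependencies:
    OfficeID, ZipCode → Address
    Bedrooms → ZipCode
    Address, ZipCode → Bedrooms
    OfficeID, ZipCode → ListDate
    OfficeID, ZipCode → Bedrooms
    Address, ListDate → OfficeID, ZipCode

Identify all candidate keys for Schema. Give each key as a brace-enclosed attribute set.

{Address, ListDate}, {Bedrooms, OfficeID}, {OfficeID, ZipCode}

Closure of {Address, ListDate} is {Address, Bedrooms, ListDate, OfficeID, ZipCode}, the whole schema; {Address, ListDate} is a candidate key.
Closure of {Bedrooms, OfficeID} is {Address, Bedrooms, ListDate, OfficeID, ZipCode}, the whole schema; {Bedrooms, OfficeID} is a candidate key.
Closure of {OfficeID, ZipCode} is {Address, Bedrooms, ListDate, OfficeID, ZipCode}, the whole schema; {OfficeID, ZipCode} is a candidate key.
These are minimal and exhaustive — every other superkey contains one of them.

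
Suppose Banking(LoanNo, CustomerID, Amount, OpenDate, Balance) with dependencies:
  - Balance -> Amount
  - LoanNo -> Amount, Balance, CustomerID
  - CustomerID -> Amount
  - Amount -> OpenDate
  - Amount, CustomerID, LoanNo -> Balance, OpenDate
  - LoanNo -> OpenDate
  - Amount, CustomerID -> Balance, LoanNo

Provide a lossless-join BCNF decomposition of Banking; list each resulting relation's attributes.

{Amount, Balance}; {Amount, OpenDate}; {Balance, CustomerID, LoanNo}

Candidate keys of the original relation: {CustomerID}, {LoanNo}.
In {Amount, Balance, CustomerID, LoanNo, OpenDate}, {Balance} is not a superkey ({Balance}⁺ restricted to this set is {Amount, Balance, OpenDate}), so split on Balance -> Amount, OpenDate into {Amount, Balance, OpenDate} and {Balance, CustomerID, LoanNo}.
In {Amount, Balance, OpenDate}, {Amount} is not a superkey ({Amount}⁺ restricted to this set is {Amount, OpenDate}), so split on Amount -> OpenDate into {Amount, OpenDate} and {Amount, Balance}.
{Amount, OpenDate}: every determinant is a superkey — BCNF.
{Amount, Balance}: every determinant is a superkey — BCNF.
{Balance, CustomerID, LoanNo}: every determinant is a superkey — BCNF.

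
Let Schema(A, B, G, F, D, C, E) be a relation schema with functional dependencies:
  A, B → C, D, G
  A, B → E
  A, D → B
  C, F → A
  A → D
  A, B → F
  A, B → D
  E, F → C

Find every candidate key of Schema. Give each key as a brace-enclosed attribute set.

{A}, {C, F}, {E, F}

Closure of {A} is {A, B, C, D, E, F, G}, the whole schema; {A} is a candidate key.
Closure of {C, F} is {A, B, C, D, E, F, G}, the whole schema; {C, F} is a candidate key.
Closure of {E, F} is {A, B, C, D, E, F, G}, the whole schema; {E, F} is a candidate key.
These are minimal and exhaustive — every other superkey contains one of them.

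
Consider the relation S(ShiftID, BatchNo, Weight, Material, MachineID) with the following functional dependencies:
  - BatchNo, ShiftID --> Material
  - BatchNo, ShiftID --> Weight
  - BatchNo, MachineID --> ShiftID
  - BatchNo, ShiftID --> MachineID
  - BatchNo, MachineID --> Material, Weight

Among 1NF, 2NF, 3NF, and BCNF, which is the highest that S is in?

Candidate keys: {BatchNo, MachineID}, {BatchNo, ShiftID}. Prime attributes: {BatchNo, MachineID, ShiftID}.
Each dependency's left side is a superkey — BCNF holds.

BCNF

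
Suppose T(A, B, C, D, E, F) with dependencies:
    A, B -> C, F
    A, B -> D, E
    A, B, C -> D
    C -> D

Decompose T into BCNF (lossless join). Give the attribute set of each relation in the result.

Candidate key of the original relation: {A, B}.
Within {A, B, C, D, E, F}: {C}⁺ ∩ {A, B, C, D, E, F} = {C, D}, not the whole set, so C -> D violates BCNF; decompose into {C, D} and {A, B, C, E, F}.
{C, D} is in BCNF.
{A, B, C, E, F} is in BCNF.

{A, B, C, E, F}; {C, D}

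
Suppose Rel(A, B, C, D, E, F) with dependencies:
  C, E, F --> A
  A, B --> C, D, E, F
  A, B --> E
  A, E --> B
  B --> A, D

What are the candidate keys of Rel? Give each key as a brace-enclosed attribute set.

{B}⁺ = {A, B, C, D, E, F} — all of the relation — so {B} is a candidate key.
{A, E}⁺ = {A, B, C, D, E, F} — all of the relation — so {A, E} is a candidate key.
{C, E, F}⁺ = {A, B, C, D, E, F} — all of the relation — so {C, E, F} is a candidate key.
No proper subset of any of these is a key, and no other minimal superkey exists.

{A, E}, {B}, {C, E, F}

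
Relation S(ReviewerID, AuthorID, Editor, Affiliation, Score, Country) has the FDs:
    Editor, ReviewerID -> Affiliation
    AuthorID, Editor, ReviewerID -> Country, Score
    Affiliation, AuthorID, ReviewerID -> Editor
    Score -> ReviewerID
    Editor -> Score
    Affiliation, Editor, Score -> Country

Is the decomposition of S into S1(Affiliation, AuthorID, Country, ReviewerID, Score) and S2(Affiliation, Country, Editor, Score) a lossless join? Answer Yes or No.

No

The shared attributes are {Affiliation, Country, Score} and {Affiliation, Country, Score}⁺ = {Affiliation, Country, ReviewerID, Score}.
The closure covers neither S1 nor S2 entirely; the join is not lossless.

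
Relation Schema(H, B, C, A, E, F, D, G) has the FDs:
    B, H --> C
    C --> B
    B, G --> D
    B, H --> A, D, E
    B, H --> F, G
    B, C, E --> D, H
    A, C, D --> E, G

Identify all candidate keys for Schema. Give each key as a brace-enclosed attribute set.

{B, H}⁺ = {A, B, C, D, E, F, G, H}, which is every attribute, so {B, H} is a candidate key.
{C, E}⁺ = {A, B, C, D, E, F, G, H}, which is every attribute, so {C, E} is a candidate key.
{C, H}⁺ = {A, B, C, D, E, F, G, H}, which is every attribute, so {C, H} is a candidate key.
{A, C, D}⁺ = {A, B, C, D, E, F, G, H}, which is every attribute, so {A, C, D} is a candidate key.
{A, C, G}⁺ = {A, B, C, D, E, F, G, H}, which is every attribute, so {A, C, G} is a candidate key.
Any other superkey properly contains one of these, so there are no further candidate keys.

{A, C, D}, {A, C, G}, {B, H}, {C, E}, {C, H}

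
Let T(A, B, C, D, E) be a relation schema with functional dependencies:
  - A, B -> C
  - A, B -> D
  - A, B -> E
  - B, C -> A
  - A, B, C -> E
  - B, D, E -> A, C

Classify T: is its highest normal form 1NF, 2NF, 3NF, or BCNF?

BCNF

Candidate keys: {A, B}, {B, C}, {B, D, E}. Prime attributes: {A, B, C, D, E}.
Each dependency's left side is a superkey — BCNF holds.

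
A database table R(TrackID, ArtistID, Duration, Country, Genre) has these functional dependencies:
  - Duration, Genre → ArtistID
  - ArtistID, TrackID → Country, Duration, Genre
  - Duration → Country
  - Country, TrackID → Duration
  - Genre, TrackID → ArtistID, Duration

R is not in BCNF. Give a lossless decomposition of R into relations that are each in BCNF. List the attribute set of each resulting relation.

{ArtistID, Duration, Genre}; {Country, Duration}; {Duration, Genre, TrackID}

Candidate keys of the original relation: {ArtistID, TrackID}, {Genre, TrackID}.
In {ArtistID, Country, Duration, Genre, TrackID}, {Duration, Genre} is not a superkey ({Duration, Genre}⁺ restricted to this set is {ArtistID, Country, Duration, Genre}), so split on Duration, Genre → ArtistID, Country into {ArtistID, Country, Duration, Genre} and {Duration, Genre, TrackID}.
In {ArtistID, Country, Duration, Genre}, {Duration} is not a superkey ({Duration}⁺ restricted to this set is {Country, Duration}), so split on Duration → Country into {Country, Duration} and {ArtistID, Duration, Genre}.
{Country, Duration}: every determinant is a superkey — BCNF.
{ArtistID, Duration, Genre}: every determinant is a superkey — BCNF.
{Duration, Genre, TrackID}: every determinant is a superkey — BCNF.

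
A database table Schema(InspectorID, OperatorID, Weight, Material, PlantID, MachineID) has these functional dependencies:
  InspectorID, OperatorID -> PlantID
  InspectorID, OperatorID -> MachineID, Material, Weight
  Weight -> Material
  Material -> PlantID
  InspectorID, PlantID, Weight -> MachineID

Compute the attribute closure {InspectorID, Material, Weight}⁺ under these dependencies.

{InspectorID, MachineID, Material, PlantID, Weight}

Start with {InspectorID, Material, Weight}.
Material -> PlantID applies; add {PlantID} → now {InspectorID, Material, PlantID, Weight}.
InspectorID, PlantID, Weight -> MachineID applies; add {MachineID} → now {InspectorID, MachineID, Material, PlantID, Weight}.
No further FD applies.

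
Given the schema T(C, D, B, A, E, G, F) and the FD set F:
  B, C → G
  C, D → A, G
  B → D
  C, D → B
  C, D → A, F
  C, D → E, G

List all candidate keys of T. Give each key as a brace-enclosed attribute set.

No FD produces {C}, so it must be in every candidate key.
Closure of {B, C} is {A, B, C, D, E, F, G}, the whole schema; {B, C} is a candidate key.
Closure of {C, D} is {A, B, C, D, E, F, G}, the whole schema; {C, D} is a candidate key.
Any other superkey properly contains one of these, so there are no further candidate keys.

{B, C}, {C, D}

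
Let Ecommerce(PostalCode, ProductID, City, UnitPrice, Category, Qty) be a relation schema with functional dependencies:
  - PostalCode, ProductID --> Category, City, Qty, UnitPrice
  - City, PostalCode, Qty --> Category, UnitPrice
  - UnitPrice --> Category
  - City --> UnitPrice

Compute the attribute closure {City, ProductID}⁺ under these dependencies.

{Category, City, ProductID, UnitPrice}

Start with {City, ProductID}.
City --> UnitPrice applies; add {UnitPrice} → now {City, ProductID, UnitPrice}.
UnitPrice --> Category applies; add {Category} → now {Category, City, ProductID, UnitPrice}.
No further FD applies.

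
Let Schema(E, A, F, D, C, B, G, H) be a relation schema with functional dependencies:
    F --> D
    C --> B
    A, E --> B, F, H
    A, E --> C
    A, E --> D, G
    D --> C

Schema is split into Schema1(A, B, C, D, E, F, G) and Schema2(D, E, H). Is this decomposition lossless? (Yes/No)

Schema1 ∩ Schema2 = {D, E}; its closure under F is {B, C, D, E}.
Schema1 ⊄ {B, C, D, E} and Schema2 ⊄ {B, C, D, E}, so the split is lossy.

No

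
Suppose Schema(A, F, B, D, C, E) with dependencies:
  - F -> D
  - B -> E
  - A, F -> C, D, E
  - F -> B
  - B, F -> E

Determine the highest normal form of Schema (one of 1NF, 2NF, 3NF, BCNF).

Candidate key: {A, F}. Prime attributes: {A, F}.
For F -> D we have {F}⁺ = {B, D, E, F}; {F} is not a superkey, so BCNF fails.
F -> D determines the non-prime attribute {D} from a non-superkey — 3NF is violated.
The proper key subset {F} of {A, F} determines non-prime {B, D, E}, so the relation is not even in 2NF.

1NF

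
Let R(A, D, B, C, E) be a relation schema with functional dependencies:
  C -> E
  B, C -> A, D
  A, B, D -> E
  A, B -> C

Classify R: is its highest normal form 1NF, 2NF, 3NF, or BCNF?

Candidate keys: {A, B}, {B, C}. Prime attributes: {A, B, C}.
C -> E breaks BCNF: {C}⁺ = {C, E}, so {C} is not a superkey.
C -> E determines the non-prime attribute {E} from a non-superkey — 3NF is violated.
Since {C} ⊂ {B, C} and {C}⁺ ⊇ {E} with {E} non-prime, there is a partial dependency; 2NF fails.

1NF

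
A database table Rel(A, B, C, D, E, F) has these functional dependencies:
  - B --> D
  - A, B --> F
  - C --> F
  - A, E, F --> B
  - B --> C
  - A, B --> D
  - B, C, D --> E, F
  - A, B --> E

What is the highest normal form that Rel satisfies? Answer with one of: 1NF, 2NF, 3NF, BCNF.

1NF

Candidate keys: {A, B}, {A, C, E}, {A, E, F}. Prime attributes: {A, B, C, E, F}.
B --> D breaks BCNF: {B}⁺ = {B, C, D, E, F}, so {B} is not a superkey.
B --> D determines the non-prime attribute {D} from a non-superkey — 3NF is violated.
{B} is a proper subset of the key {A, B}, and {B}⁺ contains the non-prime attribute {D} — a partial dependency, so 2NF is violated.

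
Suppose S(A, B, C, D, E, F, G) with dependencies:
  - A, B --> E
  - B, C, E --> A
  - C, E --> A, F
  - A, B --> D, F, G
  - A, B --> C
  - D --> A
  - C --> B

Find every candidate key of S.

{A, B}⁺ = {A, B, C, D, E, F, G} — all of the relation — so {A, B} is a candidate key.
{A, C}⁺ = {A, B, C, D, E, F, G} — all of the relation — so {A, C} is a candidate key.
{B, D}⁺ = {A, B, C, D, E, F, G} — all of the relation — so {B, D} is a candidate key.
{C, D}⁺ = {A, B, C, D, E, F, G} — all of the relation — so {C, D} is a candidate key.
{C, E}⁺ = {A, B, C, D, E, F, G} — all of the relation — so {C, E} is a candidate key.
Any other superkey properly contains one of these, so there are no further candidate keys.

{A, B}, {A, C}, {B, D}, {C, D}, {C, E}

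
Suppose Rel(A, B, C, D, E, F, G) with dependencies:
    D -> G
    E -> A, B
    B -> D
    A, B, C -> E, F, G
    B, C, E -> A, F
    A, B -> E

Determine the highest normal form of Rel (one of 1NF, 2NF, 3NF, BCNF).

1NF

Candidate keys: {A, B, C}, {C, E}. Prime attributes: {A, B, C, E}.
For D -> G we have {D}⁺ = {D, G}; {D} is not a superkey, so BCNF fails.
Because {G} is non-prime and the left side of D -> G is not a superkey, the relation is not in 3NF.
Since {E} ⊂ {C, E} and {E}⁺ ⊇ {D, G} with {D, G} non-prime, there is a partial dependency; 2NF fails.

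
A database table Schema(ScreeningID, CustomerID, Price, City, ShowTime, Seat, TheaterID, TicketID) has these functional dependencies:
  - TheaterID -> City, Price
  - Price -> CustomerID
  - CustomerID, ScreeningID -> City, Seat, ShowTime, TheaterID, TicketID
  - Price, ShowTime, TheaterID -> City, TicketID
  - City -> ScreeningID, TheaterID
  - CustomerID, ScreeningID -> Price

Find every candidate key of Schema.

Closure of {City} is {City, CustomerID, Price, ScreeningID, Seat, ShowTime, TheaterID, TicketID}, the whole schema; {City} is a candidate key.
Closure of {TheaterID} is {City, CustomerID, Price, ScreeningID, Seat, ShowTime, TheaterID, TicketID}, the whole schema; {TheaterID} is a candidate key.
Closure of {CustomerID, ScreeningID} is {City, CustomerID, Price, ScreeningID, Seat, ShowTime, TheaterID, TicketID}, the whole schema; {CustomerID, ScreeningID} is a candidate key.
Closure of {Price, ScreeningID} is {City, CustomerID, Price, ScreeningID, Seat, ShowTime, TheaterID, TicketID}, the whole schema; {Price, ScreeningID} is a candidate key.
No proper subset of any of these is a key, and no other minimal superkey exists.

{City}, {CustomerID, ScreeningID}, {Price, ScreeningID}, {TheaterID}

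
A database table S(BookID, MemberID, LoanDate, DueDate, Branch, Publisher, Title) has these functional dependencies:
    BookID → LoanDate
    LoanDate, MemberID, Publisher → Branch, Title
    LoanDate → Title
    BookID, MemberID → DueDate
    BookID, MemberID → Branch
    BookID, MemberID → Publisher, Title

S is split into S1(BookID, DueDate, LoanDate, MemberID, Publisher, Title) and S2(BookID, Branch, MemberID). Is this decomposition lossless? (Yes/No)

S1 ∩ S2 = {BookID, MemberID}; its closure under F is {BookID, Branch, DueDate, LoanDate, MemberID, Publisher, Title}.
Since S1 ⊆ {BookID, Branch, DueDate, LoanDate, MemberID, Publisher, Title}, the intersection is a superkey of S1; the decomposition is lossless.

Yes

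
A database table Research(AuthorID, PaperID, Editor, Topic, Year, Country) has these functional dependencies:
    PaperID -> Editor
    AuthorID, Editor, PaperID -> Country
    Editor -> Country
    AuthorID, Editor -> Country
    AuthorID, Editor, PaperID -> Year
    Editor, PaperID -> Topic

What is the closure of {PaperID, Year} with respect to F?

{Country, Editor, PaperID, Topic, Year}

Start with {PaperID, Year}.
PaperID -> Editor applies; add {Editor} → now {Editor, PaperID, Year}.
Editor -> Country applies; add {Country} → now {Country, Editor, PaperID, Year}.
Editor, PaperID -> Topic applies; add {Topic} → now {Country, Editor, PaperID, Topic, Year}.
No further FD applies.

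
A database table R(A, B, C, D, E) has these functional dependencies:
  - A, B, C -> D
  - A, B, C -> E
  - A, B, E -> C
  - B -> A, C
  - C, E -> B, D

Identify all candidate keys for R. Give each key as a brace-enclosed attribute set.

{B} is a candidate key since {B}⁺ = {A, B, C, D, E} covers every attribute.
{C, E} is a candidate key since {C, E}⁺ = {A, B, C, D, E} covers every attribute.
No proper subset of any of these is a key, and no other minimal superkey exists.

{B}, {C, E}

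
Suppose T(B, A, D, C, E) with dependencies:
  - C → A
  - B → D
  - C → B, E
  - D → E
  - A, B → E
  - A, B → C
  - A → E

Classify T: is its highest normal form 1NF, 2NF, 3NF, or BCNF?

1NF

Candidate keys: {A, B}, {C}. Prime attributes: {A, B, C}.
For B → D we have {B}⁺ = {B, D, E}; {B} is not a superkey, so BCNF fails.
B → D has non-prime {D} on the right and a non-superkey on the left, so 3NF fails.
The proper key subset {A} of {A, B} determines non-prime {E}, so the relation is not even in 2NF.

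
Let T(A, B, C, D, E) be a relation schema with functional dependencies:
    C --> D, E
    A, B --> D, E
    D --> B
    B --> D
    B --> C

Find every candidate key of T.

{A} never appears on the right of any FD, so every key must include it.
{A, B}⁺ = {A, B, C, D, E}, which is every attribute, so {A, B} is a candidate key.
{A, C}⁺ = {A, B, C, D, E}, which is every attribute, so {A, C} is a candidate key.
{A, D}⁺ = {A, B, C, D, E}, which is every attribute, so {A, D} is a candidate key.
These are minimal and exhaustive — every other superkey contains one of them.

{A, B}, {A, C}, {A, D}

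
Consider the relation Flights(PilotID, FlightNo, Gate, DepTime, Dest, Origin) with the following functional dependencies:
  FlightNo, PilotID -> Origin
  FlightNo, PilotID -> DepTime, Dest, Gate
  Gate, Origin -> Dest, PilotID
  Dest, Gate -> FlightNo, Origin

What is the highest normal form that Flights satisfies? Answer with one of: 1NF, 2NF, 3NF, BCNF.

Candidate keys: {Dest, Gate}, {FlightNo, PilotID}, {Gate, Origin}. Prime attributes: {Dest, FlightNo, Gate, Origin, PilotID}.
The left-hand side of every FD is a superkey, so BCNF is satisfied.

BCNF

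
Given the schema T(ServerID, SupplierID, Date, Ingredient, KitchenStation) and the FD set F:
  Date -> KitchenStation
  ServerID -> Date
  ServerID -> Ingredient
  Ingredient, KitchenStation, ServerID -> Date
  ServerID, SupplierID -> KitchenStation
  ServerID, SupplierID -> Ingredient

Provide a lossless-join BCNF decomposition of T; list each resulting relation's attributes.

Candidate key of the original relation: {ServerID, SupplierID}.
{Date, Ingredient, KitchenStation, ServerID, SupplierID}: {Date} determines {Date, KitchenStation} here but is not a superkey — split on Date -> KitchenStation, giving {Date, KitchenStation} and {Date, Ingredient, ServerID, SupplierID}.
{Date, KitchenStation} is in BCNF.
{Date, Ingredient, ServerID, SupplierID}: {ServerID} determines {Date, Ingredient, ServerID} here but is not a superkey — split on ServerID -> Date, Ingredient, giving {Date, Ingredient, ServerID} and {ServerID, SupplierID}.
{Date, Ingredient, ServerID} is in BCNF.
{ServerID, SupplierID} is in BCNF.

{Date, Ingredient, ServerID}; {Date, KitchenStation}; {ServerID, SupplierID}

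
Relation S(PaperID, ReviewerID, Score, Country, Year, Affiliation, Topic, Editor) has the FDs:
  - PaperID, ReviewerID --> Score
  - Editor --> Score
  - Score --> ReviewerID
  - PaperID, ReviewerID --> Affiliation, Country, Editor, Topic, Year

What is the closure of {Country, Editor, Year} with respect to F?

{Country, Editor, ReviewerID, Score, Year}

Start with {Country, Editor, Year}.
Editor --> Score applies; add {Score} → now {Country, Editor, Score, Year}.
Score --> ReviewerID applies; add {ReviewerID} → now {Country, Editor, ReviewerID, Score, Year}.
No further FD applies.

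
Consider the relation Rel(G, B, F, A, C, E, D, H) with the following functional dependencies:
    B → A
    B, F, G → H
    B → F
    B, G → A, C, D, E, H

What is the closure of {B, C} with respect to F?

Start with {B, C}.
B → A applies; add {A} → now {A, B, C}.
B → F applies; add {F} → now {A, B, C, F}.
No further FD applies.

{A, B, C, F}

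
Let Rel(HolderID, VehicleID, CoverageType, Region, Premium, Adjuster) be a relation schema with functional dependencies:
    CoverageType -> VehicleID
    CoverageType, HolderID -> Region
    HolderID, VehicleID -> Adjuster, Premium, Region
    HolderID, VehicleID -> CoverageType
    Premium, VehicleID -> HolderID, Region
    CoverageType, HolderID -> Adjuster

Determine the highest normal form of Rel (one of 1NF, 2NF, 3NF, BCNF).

Candidate keys: {CoverageType, HolderID}, {CoverageType, Premium}, {HolderID, VehicleID}, {Premium, VehicleID}. Prime attributes: {CoverageType, HolderID, Premium, VehicleID}.
CoverageType -> VehicleID breaks BCNF: {CoverageType}⁺ = {CoverageType, VehicleID}, so {CoverageType} is not a superkey.
Its right-hand attributes {VehicleID} are all prime, as are those of every other non-superkey FD — the relation is in 3NF.

3NF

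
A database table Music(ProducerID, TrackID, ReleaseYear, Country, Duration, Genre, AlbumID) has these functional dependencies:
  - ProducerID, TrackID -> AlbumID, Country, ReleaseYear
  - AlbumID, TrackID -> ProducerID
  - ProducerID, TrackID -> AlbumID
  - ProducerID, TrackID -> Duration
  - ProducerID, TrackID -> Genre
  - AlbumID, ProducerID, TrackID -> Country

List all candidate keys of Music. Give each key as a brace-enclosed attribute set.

{AlbumID, TrackID}, {ProducerID, TrackID}

Attributes never on any right-hand side: {TrackID} — every candidate key must contain it.
{AlbumID, TrackID}⁺ = {AlbumID, Country, Duration, Genre, ProducerID, ReleaseYear, TrackID} — all of the relation — so {AlbumID, TrackID} is a candidate key.
{ProducerID, TrackID}⁺ = {AlbumID, Country, Duration, Genre, ProducerID, ReleaseYear, TrackID} — all of the relation — so {ProducerID, TrackID} is a candidate key.
No proper subset of any of these is a key, and no other minimal superkey exists.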